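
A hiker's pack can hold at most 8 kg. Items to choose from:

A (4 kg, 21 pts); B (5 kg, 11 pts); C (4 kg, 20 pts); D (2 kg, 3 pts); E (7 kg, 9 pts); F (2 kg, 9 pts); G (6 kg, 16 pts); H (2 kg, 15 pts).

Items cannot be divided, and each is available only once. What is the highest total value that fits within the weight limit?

Check high-value combinations within 8 kg:
- A+F+H: weight 4+2+2=8, value 21+9+15=45
- C+F+H: weight 4+2+2=8, value 20+9+15=44
- A+C: weight 4+4=8, value 21+20=41
- A+D+H: weight 4+2+2=8, value 21+3+15=39
- C+D+H: weight 4+2+2=8, value 20+3+15=38
Best: 45 pts.

45 pts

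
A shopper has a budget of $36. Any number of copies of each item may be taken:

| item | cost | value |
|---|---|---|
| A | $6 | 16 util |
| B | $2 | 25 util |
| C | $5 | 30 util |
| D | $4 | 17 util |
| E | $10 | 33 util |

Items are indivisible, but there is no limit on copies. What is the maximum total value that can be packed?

450 util

Best value-per-unit is B at 25/2, and filling with it alone uses cost 18×2=36. No mix of the others beats 18×25 = 450.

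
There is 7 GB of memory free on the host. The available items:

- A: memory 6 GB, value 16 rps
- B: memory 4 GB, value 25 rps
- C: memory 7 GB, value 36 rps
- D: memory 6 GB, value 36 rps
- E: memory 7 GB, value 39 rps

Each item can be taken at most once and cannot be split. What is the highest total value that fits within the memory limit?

39 rps

This is a 0/1 knapsack; check combinations near the capacity.
- E: memory 7, value 39
- D: memory 6, value 36
- C: memory 7, value 36
- B: memory 4, value 25
- A: memory 6, value 16
Best: 39 rps.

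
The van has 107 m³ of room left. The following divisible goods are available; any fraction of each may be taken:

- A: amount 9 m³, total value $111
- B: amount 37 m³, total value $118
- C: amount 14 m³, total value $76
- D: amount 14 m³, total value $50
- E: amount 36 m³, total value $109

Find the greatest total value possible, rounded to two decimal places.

454.92

Take in order of value per unit:
- A (111/9 per unit): all 9 → value 111, running total 111.00
- C (76/14 per unit): all 14 → value 76, running total 187.00
- D (50/14 per unit): all 14 → value 50, running total 237.00
- B (118/37 per unit): all 37 → value 118, running total 355.00
- E (109/36 per unit): 33 of 36 → value 33×109/36 = 99.9167, running total 454.92
Total 454.92.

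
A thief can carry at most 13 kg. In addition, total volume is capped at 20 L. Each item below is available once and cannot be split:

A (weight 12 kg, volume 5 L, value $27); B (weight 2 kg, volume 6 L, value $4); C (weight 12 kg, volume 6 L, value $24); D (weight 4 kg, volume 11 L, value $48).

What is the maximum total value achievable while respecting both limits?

Feasible sets respecting both limits:
- B+D: weight 6, volume 17, value 52
- D: weight 4, volume 11, value 48
- A: weight 12, volume 5, value 27
Best: $52.

$52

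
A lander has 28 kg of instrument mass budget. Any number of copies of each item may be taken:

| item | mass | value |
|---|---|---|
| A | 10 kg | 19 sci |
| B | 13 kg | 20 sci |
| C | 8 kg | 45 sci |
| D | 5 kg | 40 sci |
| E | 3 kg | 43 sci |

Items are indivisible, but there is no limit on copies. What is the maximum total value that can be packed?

387 sci

Best value-per-unit is E at 43/3, and filling with it alone uses mass 9×3=27. No mix of the others beats 9×43 = 387.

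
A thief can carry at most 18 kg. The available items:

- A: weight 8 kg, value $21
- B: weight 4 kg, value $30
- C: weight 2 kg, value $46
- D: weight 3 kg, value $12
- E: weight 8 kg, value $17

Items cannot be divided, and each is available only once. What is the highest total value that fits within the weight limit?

Check high-value combinations within 18 kg:
- A+B+C+D: weight 8+4+2+3=17, value 21+30+46+12=109
- B+C+D+E: weight 4+2+3+8=17, value 30+46+12+17=105
- A+B+C: weight 8+4+2=14, value 21+30+46=97
- B+C+E: weight 4+2+8=14, value 30+46+17=93
- B+C+D: weight 4+2+3=9, value 30+46+12=88
Best: $109.

$109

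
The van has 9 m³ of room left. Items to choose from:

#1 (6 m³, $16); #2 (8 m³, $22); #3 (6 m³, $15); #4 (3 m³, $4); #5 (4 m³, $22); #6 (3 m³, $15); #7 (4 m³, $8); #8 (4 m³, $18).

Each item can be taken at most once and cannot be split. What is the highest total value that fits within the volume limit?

$40

Check high-value combinations within 9 m³:
- #5+#8: volume 4+4=8, value 22+18=40
- #5+#6: volume 4+3=7, value 22+15=37
- #6+#8: volume 3+4=7, value 15+18=33
Best: $40.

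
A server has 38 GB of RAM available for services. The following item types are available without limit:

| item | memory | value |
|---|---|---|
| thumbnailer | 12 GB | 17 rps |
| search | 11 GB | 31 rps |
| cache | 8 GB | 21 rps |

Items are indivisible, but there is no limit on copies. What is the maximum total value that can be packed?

Best value-per-unit is search at 31/11; filling with it alone gives 3×31 = 93.
Optimal mix: 2×search + 2×cache → memory 38, value 104.

104 rps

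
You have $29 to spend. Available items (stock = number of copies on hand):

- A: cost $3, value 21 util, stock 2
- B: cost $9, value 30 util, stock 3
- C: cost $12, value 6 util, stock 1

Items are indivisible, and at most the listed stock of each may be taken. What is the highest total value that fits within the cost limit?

Best selections within cost 29 and stock limits:
- 2×A + 2×B: cost 24, value 102
- 3×B: cost 27, value 90
- 1×A + 2×B: cost 21, value 81
Best: 102 util.

102 util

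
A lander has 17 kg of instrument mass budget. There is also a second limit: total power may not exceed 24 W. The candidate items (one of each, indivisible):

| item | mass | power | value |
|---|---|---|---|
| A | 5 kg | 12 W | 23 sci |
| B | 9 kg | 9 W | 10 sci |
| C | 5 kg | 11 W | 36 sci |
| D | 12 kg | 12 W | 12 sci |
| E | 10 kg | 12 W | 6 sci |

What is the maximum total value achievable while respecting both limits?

59 sci

Feasible sets respecting both limits:
- A+C: mass 10, power 23, value 59
- C+D: mass 17, power 23, value 48
- B+C: mass 14, power 20, value 46
Best: 59 sci.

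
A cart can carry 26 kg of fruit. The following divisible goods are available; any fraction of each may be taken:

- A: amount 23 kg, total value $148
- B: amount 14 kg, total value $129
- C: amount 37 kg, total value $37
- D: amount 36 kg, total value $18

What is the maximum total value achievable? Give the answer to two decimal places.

206.22

Take in order of value per unit:
- B (129/14 per unit): all 14 → value 129, running total 129.00
- A (148/23 per unit): 12 of 23 → value 12×148/23 = 77.2174, running total 206.22
Total 206.22.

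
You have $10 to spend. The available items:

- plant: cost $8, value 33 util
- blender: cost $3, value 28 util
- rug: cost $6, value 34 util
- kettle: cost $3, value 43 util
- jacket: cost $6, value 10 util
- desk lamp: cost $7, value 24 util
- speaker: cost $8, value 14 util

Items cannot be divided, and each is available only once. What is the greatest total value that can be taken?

Check high-value combinations within $10:
- rug+kettle: cost 6+3=9, value 34+43=77
- blender+kettle: cost 3+3=6, value 28+43=71
- kettle+desk lamp: cost 3+7=10, value 43+24=67
- blender+rug: cost 3+6=9, value 28+34=62
- kettle+jacket: cost 3+6=9, value 43+10=53
Best: 77 util.

77 util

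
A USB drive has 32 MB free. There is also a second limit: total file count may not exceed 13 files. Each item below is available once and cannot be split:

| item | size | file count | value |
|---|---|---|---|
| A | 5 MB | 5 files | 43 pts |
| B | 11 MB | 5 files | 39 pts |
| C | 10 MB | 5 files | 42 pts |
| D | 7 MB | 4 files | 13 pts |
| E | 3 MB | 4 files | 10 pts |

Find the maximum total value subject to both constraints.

85 pts

Feasible sets respecting both limits:
- A+C: size 15, file count 10, value 85
- A+B: size 16, file count 10, value 82
- B+C: size 21, file count 10, value 81
Best: 85 pts.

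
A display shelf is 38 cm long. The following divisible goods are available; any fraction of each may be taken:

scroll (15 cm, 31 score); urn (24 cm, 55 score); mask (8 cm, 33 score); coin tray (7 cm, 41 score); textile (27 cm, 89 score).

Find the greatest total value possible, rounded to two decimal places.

Take in order of value per unit:
- coin tray (41/7 per unit): all 7 → value 41, running total 41.00
- mask (33/8 per unit): all 8 → value 33, running total 74.00
- textile (89/27 per unit): 23 of 27 → value 23×89/27 = 75.8148, running total 149.81
Total 149.81.

149.81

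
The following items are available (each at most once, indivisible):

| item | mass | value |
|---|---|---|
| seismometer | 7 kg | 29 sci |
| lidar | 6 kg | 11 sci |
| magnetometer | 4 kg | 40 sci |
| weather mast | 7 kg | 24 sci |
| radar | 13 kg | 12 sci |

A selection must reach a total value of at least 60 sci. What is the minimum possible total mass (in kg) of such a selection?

11

Subsets with value ≥ 60, sorted by total mass:
- seismometer+magnetometer: mass 11, value 69
- magnetometer+weather mast: mass 11, value 64
Minimum mass: 11 kg.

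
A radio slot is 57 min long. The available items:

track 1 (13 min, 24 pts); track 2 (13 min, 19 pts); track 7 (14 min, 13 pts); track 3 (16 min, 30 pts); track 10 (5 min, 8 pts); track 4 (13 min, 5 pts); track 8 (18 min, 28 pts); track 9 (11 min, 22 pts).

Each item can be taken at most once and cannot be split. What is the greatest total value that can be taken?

This is a 0/1 knapsack; check combinations near the capacity.
- track 1+track 2+track 3+track 9: duration 13+13+16+11=53, value 24+19+30+22=95
- track 1+track 2+track 8+track 9: duration 13+13+18+11=55, value 24+19+28+22=93
- track 1+track 3+track 10+track 8: duration 13+16+5+18=52, value 24+30+8+28=90
- track 1+track 7+track 3+track 9: duration 13+14+16+11=54, value 24+13+30+22=89
Best: 95 pts.

95 pts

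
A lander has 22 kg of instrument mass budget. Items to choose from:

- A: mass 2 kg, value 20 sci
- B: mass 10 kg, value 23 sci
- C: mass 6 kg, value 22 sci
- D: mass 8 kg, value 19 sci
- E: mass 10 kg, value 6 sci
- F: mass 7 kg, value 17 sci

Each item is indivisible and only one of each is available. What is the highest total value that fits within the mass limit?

65 sci

Check high-value combinations within 22 kg:
- A+B+C: mass 2+10+6=18, value 20+23+22=65
- A+B+D: mass 2+10+8=20, value 20+23+19=62
- A+C+D: mass 2+6+8=16, value 20+22+19=61
Best: 65 sci.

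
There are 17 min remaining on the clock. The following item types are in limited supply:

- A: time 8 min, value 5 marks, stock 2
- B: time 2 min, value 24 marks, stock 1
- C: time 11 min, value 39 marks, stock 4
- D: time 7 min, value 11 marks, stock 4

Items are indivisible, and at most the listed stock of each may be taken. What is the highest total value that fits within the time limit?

63 marks

Top feasible selections:
- 1×B + 1×C: time 13, value 63
- 1×B + 2×D: time 16, value 46
- 1×A + 1×B + 1×D: time 17, value 40
- 1×C: time 11, value 39
Best: 63 marks.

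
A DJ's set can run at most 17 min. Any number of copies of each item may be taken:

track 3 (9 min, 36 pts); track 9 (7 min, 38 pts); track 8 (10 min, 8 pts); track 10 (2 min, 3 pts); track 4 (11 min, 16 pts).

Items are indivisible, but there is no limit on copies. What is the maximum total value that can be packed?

79 pts

Best value-per-unit is track 9 at 38/7; filling with it alone gives 2×38 = 76.
Optimal mix: 2×track 9 + 1×track 10 → duration 16, value 79.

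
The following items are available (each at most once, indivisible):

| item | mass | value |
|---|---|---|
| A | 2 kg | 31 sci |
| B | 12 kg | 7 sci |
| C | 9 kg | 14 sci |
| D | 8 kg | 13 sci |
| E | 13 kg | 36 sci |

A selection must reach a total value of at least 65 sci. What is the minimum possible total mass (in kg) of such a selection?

Subsets with value ≥ 65, sorted by total mass:
- A+E: mass 15, value 67
- A+D+E: mass 23, value 80
- A+C+E: mass 24, value 81
Minimum mass: 15 kg.

15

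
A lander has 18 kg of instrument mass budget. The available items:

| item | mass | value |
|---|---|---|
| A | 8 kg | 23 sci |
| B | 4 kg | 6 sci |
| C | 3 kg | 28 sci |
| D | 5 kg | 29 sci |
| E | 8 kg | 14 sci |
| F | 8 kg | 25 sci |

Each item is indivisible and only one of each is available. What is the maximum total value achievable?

82 sci

This is a 0/1 knapsack; check combinations near the capacity.
- C+D+F: mass 3+5+8=16, value 28+29+25=82
- A+C+D: mass 8+3+5=16, value 23+28+29=80
- C+D+E: mass 3+5+8=16, value 28+29+14=71
Best: 82 sci.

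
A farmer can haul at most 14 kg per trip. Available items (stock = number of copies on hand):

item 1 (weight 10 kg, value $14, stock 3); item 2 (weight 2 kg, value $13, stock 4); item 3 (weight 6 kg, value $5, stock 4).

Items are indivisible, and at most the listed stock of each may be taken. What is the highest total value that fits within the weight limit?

$57

Best selections within weight 14 and stock limits:
- 4×item 2 + 1×item 3: weight 14, value 57
- 4×item 2: weight 8, value 52
- 3×item 2 + 1×item 3: weight 12, value 44
Best: $57.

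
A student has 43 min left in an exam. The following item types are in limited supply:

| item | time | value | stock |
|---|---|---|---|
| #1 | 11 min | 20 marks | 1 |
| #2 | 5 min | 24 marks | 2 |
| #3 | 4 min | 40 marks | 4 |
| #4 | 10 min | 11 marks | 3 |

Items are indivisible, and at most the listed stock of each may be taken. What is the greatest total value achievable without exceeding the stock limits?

228 marks

Best selections within time 43 and stock limits:
- 1×#1 + 2×#2 + 4×#3: time 37, value 228
- 2×#2 + 4×#3 + 1×#4: time 36, value 219
- 1×#1 + 1×#2 + 4×#3 + 1×#4: time 42, value 215
- 2×#2 + 4×#3: time 26, value 208
Best: 228 marks.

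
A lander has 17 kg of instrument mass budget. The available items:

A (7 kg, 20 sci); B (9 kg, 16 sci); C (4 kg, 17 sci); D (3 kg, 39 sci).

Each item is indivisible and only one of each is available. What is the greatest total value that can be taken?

76 sci

Check high-value combinations within 17 kg:
- A+C+D: mass 7+4+3=14, value 20+17+39=76
- B+C+D: mass 9+4+3=16, value 16+17+39=72
- A+D: mass 7+3=10, value 20+39=59
- C+D: mass 4+3=7, value 17+39=56
- B+D: mass 9+3=12, value 16+39=55
Best: 76 sci.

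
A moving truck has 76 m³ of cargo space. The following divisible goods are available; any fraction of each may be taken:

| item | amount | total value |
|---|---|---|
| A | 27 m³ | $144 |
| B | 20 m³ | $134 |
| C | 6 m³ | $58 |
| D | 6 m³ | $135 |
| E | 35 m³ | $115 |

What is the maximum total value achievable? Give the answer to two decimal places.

Take in order of value per unit:
- D (135/6 per unit): all 6 → value 135, running total 135.00
- C (58/6 per unit): all 6 → value 58, running total 193.00
- B (134/20 per unit): all 20 → value 134, running total 327.00
- A (144/27 per unit): all 27 → value 144, running total 471.00
- E (115/35 per unit): 17 of 35 → value 17×115/35 = 55.8571, running total 526.86
Total 526.86.

526.86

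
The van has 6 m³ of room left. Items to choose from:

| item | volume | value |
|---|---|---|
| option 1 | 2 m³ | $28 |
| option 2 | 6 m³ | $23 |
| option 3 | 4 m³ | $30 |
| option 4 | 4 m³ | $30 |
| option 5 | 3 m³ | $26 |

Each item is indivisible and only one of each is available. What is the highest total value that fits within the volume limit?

$58

Check high-value combinations within 6 m³:
- option 1+option 3: volume 2+4=6, value 28+30=58
- option 1+option 4: volume 2+4=6, value 28+30=58
- option 1+option 5: volume 2+3=5, value 28+26=54
Best: $58.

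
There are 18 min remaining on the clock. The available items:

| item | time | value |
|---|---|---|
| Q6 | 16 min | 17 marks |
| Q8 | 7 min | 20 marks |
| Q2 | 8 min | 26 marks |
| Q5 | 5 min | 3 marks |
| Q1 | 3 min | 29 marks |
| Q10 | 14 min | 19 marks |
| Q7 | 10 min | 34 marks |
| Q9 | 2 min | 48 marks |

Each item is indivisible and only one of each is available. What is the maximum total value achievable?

111 marks

Check high-value combinations within 18 min:
- Q1+Q7+Q9: time 3+10+2=15, value 29+34+48=111
- Q2+Q5+Q1+Q9: time 8+5+3+2=18, value 26+3+29+48=106
- Q2+Q1+Q9: time 8+3+2=13, value 26+29+48=103
- Q8+Q5+Q1+Q9: time 7+5+3+2=17, value 20+3+29+48=100
- Q8+Q1+Q9: time 7+3+2=12, value 20+29+48=97
Best: 111 marks.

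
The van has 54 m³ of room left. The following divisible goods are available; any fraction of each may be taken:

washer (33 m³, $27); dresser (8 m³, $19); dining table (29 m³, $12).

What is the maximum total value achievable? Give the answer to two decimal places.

51.38

Take in order of value per unit:
- dresser (19/8 per unit): all 8 → value 19, running total 19.00
- washer (27/33 per unit): all 33 → value 27, running total 46.00
- dining table (12/29 per unit): 13 of 29 → value 13×12/29 = 5.3793, running total 51.38
Total 51.38.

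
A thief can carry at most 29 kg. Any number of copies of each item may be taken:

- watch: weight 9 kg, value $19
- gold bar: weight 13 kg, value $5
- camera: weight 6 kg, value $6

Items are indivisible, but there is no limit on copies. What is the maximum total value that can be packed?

$57

Best value-per-unit is watch at 19/9, and filling with it alone uses weight 3×9=27. No mix of the others beats 3×19 = 57.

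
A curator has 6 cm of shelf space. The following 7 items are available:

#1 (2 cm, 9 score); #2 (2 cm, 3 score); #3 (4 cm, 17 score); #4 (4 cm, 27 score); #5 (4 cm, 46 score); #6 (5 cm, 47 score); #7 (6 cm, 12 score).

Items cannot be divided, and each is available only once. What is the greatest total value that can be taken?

This is a 0/1 knapsack; check combinations near the capacity.
- #1+#5: length 2+4=6, value 9+46=55
- #2+#5: length 2+4=6, value 3+46=49
- #6: length 5, value 47
Best: 55 score.

55 score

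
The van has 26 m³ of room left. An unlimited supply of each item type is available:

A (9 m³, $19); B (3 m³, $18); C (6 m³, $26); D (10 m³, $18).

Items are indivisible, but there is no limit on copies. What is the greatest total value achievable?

Best value-per-unit is B at 18/3, and filling with it alone uses volume 8×3=24. No mix of the others beats 8×18 = 144.

$144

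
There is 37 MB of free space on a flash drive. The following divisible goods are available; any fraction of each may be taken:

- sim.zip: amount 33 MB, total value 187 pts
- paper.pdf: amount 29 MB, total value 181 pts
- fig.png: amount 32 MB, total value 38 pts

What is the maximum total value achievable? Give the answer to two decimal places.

226.33

Take in order of value per unit:
- paper.pdf (181/29 per unit): all 29 → value 181, running total 181.00
- sim.zip (187/33 per unit): 8 of 33 → value 8×187/33 = 45.3333, running total 226.33
Total 226.33.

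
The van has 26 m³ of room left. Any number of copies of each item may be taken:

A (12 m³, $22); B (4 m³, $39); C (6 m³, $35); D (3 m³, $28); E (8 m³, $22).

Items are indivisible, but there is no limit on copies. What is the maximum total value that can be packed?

Best value-per-unit is B at 39/4; filling with it alone gives 6×39 = 234.
Optimal mix: 5×B + 2×D → volume 26, value 251.

$251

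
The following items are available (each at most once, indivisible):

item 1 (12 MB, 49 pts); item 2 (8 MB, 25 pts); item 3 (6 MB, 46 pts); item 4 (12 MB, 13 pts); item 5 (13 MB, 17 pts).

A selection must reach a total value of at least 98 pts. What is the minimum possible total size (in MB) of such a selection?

26

Subsets with value ≥ 98, sorted by total size:
- item 1+item 2+item 3: size 26, value 120
- item 1+item 3+item 4: size 30, value 108
- item 1+item 3+item 5: size 31, value 112
Minimum size: 26 MB.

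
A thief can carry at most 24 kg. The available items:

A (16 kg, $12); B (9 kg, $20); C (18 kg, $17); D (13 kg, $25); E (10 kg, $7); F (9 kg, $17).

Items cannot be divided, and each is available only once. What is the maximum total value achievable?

This is a 0/1 knapsack; check combinations near the capacity.
- B+D: weight 9+13=22, value 20+25=45
- D+F: weight 13+9=22, value 25+17=42
- B+F: weight 9+9=18, value 20+17=37
- D+E: weight 13+10=23, value 25+7=32
Best: $45.

$45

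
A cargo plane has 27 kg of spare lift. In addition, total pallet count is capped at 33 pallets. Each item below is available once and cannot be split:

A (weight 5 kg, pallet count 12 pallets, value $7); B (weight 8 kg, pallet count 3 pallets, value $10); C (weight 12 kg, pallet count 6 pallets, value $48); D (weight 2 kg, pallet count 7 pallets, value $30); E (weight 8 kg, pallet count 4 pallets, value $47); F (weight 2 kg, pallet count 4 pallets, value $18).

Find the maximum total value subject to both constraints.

Feasible sets respecting both limits:
- C+D+E+F: weight 24, pallet count 21, value 143
- A+C+D+E: weight 27, pallet count 29, value 132
- C+D+E: weight 22, pallet count 17, value 125
Best: $143.

$143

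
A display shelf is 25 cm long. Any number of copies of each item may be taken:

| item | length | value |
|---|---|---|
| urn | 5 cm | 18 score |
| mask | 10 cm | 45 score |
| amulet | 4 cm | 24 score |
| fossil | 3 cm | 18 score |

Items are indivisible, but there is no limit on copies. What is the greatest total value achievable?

150 score

Best value-per-unit is amulet at 24/4; filling with it alone gives 6×24 = 144.
Optimal mix: 4×amulet + 3×fossil → length 25, value 150.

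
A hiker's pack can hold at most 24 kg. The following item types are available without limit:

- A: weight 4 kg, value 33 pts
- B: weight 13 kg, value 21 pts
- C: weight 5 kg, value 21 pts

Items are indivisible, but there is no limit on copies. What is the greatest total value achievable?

198 pts

Best value-per-unit is A at 33/4, and filling with it alone uses weight 6×4=24. No mix of the others beats 6×33 = 198.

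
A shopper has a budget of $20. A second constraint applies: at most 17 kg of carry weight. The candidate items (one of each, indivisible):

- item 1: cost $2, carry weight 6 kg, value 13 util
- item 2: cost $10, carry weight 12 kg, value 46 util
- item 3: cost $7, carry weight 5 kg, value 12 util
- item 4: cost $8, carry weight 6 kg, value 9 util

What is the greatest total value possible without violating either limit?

Feasible sets respecting both limits:
- item 2+item 3: cost 17, carry weight 17, value 58
- item 2: cost 10, carry weight 12, value 46
- item 1+item 3+item 4: cost 17, carry weight 17, value 34
- item 1+item 3: cost 9, carry weight 11, value 25
Best: 58 util.

58 util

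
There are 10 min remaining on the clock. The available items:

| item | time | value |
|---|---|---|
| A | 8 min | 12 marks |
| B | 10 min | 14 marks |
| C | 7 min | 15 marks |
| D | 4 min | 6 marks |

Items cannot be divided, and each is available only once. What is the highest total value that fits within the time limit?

15 marks

Check high-value combinations within 10 min:
- C: time 7, value 15
- B: time 10, value 14
- A: time 8, value 12
- D: time 4, value 6
Best: 15 marks.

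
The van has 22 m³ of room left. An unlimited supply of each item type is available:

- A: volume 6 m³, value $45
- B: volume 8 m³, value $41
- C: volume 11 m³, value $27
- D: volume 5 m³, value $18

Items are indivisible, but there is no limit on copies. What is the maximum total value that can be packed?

Best value-per-unit is A at 45/6, and filling with it alone uses volume 3×6=18. No mix of the others beats 3×45 = 135.

$135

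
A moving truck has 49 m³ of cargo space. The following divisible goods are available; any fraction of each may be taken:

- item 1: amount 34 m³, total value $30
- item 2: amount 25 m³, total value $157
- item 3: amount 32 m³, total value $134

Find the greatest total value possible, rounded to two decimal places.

257.50

Take in order of value per unit:
- item 2 (157/25 per unit): all 25 → value 157, running total 157.00
- item 3 (134/32 per unit): 24 of 32 → value 24×134/32 = 100.5000, running total 257.50
Total 257.50.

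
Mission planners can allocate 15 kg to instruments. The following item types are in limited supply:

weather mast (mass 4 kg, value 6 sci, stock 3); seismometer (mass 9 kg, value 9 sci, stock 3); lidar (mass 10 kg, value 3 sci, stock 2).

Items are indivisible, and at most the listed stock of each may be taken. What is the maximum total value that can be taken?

18 sci

Best selections within mass 15 and stock limits:
- 3×weather mast: mass 12, value 18
- 1×weather mast + 1×seismometer: mass 13, value 15
- 2×weather mast: mass 8, value 12
Best: 18 sci.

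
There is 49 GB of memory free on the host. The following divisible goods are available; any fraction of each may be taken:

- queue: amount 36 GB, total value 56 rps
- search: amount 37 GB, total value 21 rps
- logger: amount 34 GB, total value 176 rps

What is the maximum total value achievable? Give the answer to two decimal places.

199.33

Take in order of value per unit:
- logger (176/34 per unit): all 34 → value 176, running total 176.00
- queue (56/36 per unit): 15 of 36 → value 15×56/36 = 23.3333, running total 199.33
Total 199.33.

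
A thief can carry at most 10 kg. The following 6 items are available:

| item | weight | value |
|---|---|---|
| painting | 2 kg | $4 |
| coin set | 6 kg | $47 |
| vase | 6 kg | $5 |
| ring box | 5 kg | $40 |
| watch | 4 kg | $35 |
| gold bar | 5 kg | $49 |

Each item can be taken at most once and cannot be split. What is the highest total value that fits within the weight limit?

$89

Check high-value combinations within 10 kg:
- ring box+gold bar: weight 5+5=10, value 40+49=89
- watch+gold bar: weight 4+5=9, value 35+49=84
- coin set+watch: weight 6+4=10, value 47+35=82
- ring box+watch: weight 5+4=9, value 40+35=75
- painting+gold bar: weight 2+5=7, value 4+49=53
Best: $89.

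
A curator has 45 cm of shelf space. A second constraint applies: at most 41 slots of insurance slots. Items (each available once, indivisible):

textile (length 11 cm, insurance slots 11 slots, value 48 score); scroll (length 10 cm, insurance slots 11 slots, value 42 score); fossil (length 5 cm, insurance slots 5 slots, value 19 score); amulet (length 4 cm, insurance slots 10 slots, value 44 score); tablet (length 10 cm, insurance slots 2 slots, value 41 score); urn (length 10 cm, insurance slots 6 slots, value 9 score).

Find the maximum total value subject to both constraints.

Feasible sets respecting both limits:
- textile+scroll+fossil+amulet+tablet: length 40, insurance slots 39, value 194
- textile+scroll+amulet+tablet+urn: length 45, insurance slots 40, value 184
- textile+scroll+amulet+tablet: length 35, insurance slots 34, value 175
Best: 194 score.

194 score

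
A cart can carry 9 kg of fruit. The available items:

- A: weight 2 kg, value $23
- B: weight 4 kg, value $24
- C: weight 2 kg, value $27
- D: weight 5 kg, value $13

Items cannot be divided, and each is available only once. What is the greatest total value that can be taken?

$74

This is a 0/1 knapsack; check combinations near the capacity.
- A+B+C: weight 2+4+2=8, value 23+24+27=74
- A+C+D: weight 2+2+5=9, value 23+27+13=63
- B+C: weight 4+2=6, value 24+27=51
- A+C: weight 2+2=4, value 23+27=50
- A+B: weight 2+4=6, value 23+24=47
Best: $74.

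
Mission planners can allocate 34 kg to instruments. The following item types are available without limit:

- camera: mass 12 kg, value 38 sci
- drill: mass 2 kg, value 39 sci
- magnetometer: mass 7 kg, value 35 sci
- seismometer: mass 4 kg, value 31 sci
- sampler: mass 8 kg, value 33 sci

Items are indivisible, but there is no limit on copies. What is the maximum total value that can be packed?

Best value-per-unit is drill at 39/2, and filling with it alone uses mass 17×2=34. No mix of the others beats 17×39 = 663.

663 sci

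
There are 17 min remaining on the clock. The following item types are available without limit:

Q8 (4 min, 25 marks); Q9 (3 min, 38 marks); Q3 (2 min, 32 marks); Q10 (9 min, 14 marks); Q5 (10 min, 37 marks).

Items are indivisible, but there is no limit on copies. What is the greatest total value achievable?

262 marks

Best value-per-unit is Q3 at 32/2; filling with it alone gives 8×32 = 256.
Optimal mix: 1×Q9 + 7×Q3 → time 17, value 262.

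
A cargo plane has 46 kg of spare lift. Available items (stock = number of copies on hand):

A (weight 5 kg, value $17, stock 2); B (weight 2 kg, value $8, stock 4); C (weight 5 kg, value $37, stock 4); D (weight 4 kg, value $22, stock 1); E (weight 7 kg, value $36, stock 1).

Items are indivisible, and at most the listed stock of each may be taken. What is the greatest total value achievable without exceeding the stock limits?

$256

Top feasible selections:
- 2×A + 2×B + 4×C + 1×D + 1×E: weight 45, value 256
- 1×A + 4×B + 4×C + 1×D + 1×E: weight 44, value 255
- 2×A + 4×B + 4×C + 1×E: weight 45, value 250
- 2×A + 1×B + 4×C + 1×D + 1×E: weight 43, value 248
Best: $256.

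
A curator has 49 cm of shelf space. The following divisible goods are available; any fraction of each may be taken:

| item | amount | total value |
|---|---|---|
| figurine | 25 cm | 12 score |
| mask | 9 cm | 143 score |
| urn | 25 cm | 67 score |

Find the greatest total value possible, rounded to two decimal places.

217.20

Take in order of value per unit:
- mask (143/9 per unit): all 9 → value 143, running total 143.00
- urn (67/25 per unit): all 25 → value 67, running total 210.00
- figurine (12/25 per unit): 15 of 25 → value 15×12/25 = 7.2000, running total 217.20
Total 217.20.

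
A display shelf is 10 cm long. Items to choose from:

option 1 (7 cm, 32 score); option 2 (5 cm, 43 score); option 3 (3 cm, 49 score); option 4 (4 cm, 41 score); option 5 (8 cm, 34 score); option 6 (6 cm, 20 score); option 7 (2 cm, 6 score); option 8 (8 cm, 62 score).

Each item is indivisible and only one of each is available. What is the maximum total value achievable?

98 score

This is a 0/1 knapsack; check combinations near the capacity.
- option 2+option 3+option 7: length 5+3+2=10, value 43+49+6=98
- option 3+option 4+option 7: length 3+4+2=9, value 49+41+6=96
- option 2+option 3: length 5+3=8, value 43+49=92
Best: 98 score.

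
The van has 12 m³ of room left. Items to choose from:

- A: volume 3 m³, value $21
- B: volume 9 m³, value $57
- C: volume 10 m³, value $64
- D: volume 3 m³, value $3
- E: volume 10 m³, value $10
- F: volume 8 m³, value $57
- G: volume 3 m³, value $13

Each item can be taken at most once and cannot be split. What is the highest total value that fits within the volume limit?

$78

Check high-value combinations within 12 m³:
- A+F: volume 3+8=11, value 21+57=78
- A+B: volume 3+9=12, value 21+57=78
- F+G: volume 8+3=11, value 57+13=70
- B+G: volume 9+3=12, value 57+13=70
- C: volume 10, value 64
Best: $78.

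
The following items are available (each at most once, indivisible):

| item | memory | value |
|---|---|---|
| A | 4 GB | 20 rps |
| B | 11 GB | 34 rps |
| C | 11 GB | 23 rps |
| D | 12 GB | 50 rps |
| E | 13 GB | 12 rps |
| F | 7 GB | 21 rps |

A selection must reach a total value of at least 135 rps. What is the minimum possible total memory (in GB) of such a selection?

Subsets with value ≥ 135, sorted by total memory:
- A+B+C+D+F: memory 45, value 148
- A+B+D+E+F: memory 47, value 137
- A+B+C+D+E: memory 51, value 139
- B+C+D+E+F: memory 54, value 140
Minimum memory: 45 GB.

45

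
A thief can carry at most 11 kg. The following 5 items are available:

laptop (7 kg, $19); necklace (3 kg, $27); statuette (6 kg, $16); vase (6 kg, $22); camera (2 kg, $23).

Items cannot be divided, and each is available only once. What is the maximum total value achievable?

Check high-value combinations within 11 kg:
- necklace+vase+camera: weight 3+6+2=11, value 27+22+23=72
- necklace+statuette+camera: weight 3+6+2=11, value 27+16+23=66
- necklace+camera: weight 3+2=5, value 27+23=50
- necklace+vase: weight 3+6=9, value 27+22=49
Best: $72.

$72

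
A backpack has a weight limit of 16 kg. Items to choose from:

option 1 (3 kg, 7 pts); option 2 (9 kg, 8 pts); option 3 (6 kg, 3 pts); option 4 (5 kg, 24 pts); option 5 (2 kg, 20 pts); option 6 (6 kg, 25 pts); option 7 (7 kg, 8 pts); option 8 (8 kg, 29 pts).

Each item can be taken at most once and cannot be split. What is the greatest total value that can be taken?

76 pts

Check high-value combinations within 16 kg:
- option 1+option 4+option 5+option 6: weight 3+5+2+6=16, value 7+24+20+25=76
- option 5+option 6+option 8: weight 2+6+8=16, value 20+25+29=74
- option 4+option 5+option 8: weight 5+2+8=15, value 24+20+29=73
- option 4+option 5+option 6: weight 5+2+6=13, value 24+20+25=69
- option 1+option 4+option 8: weight 3+5+8=16, value 7+24+29=60
Best: 76 pts.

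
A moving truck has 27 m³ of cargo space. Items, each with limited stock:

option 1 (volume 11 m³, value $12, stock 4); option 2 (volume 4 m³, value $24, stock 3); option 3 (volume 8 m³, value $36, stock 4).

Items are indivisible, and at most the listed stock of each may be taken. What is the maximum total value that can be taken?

Top feasible selections:
- 2×option 2 + 2×option 3: volume 24, value 120
- 3×option 2 + 1×option 3: volume 20, value 108
Best: $120.

$120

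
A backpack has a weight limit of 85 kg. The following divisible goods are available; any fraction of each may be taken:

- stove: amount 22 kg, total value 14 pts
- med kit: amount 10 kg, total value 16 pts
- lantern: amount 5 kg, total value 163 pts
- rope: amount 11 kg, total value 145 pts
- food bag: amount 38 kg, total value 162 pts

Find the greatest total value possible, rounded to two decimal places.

499.36

Take in order of value per unit:
- lantern (163/5 per unit): all 5 → value 163, running total 163.00
- rope (145/11 per unit): all 11 → value 145, running total 308.00
- food bag (162/38 per unit): all 38 → value 162, running total 470.00
- med kit (16/10 per unit): all 10 → value 16, running total 486.00
- stove (14/22 per unit): 21 of 22 → value 21×14/22 = 13.3636, running total 499.36
Total 499.36.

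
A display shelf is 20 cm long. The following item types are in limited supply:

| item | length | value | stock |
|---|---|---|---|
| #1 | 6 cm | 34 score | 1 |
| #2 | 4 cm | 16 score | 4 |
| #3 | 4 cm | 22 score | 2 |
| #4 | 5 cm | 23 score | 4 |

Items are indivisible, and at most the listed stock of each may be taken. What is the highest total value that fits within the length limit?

102 score

Best selections within length 20 and stock limits:
- 1×#1 + 1×#3 + 2×#4: length 20, value 102
- 1×#1 + 2×#3 + 1×#4: length 19, value 101
- 1×#1 + 1×#2 + 2×#4: length 20, value 96
Best: 102 score.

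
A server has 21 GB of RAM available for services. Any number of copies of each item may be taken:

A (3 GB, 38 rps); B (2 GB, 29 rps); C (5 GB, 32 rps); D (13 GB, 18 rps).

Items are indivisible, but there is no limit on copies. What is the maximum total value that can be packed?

Best value-per-unit is B at 29/2; filling with it alone gives 10×29 = 290.
Optimal mix: 1×A + 9×B → memory 21, value 299.

299 rps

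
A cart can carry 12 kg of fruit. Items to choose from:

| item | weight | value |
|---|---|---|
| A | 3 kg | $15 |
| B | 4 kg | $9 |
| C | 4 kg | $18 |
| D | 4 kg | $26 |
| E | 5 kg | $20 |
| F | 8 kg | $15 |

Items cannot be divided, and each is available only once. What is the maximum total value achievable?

This is a 0/1 knapsack; check combinations near the capacity.
- A+D+E: weight 3+4+5=12, value 15+26+20=61
- A+C+D: weight 3+4+4=11, value 15+18+26=59
- B+C+D: weight 4+4+4=12, value 9+18+26=53
- A+C+E: weight 3+4+5=12, value 15+18+20=53
Best: $61.

$61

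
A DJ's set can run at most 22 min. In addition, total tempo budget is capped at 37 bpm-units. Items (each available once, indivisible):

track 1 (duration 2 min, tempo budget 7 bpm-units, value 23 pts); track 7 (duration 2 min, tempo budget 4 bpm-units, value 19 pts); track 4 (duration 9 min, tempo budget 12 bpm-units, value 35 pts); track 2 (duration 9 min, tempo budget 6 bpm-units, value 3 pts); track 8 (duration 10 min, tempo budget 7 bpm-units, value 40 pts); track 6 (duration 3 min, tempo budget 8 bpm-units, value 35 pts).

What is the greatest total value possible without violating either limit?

Feasible sets respecting both limits:
- track 1+track 7+track 8+track 6: duration 17, tempo budget 26, value 117
- track 1+track 7+track 4+track 6: duration 16, tempo budget 31, value 112
- track 4+track 8+track 6: duration 22, tempo budget 27, value 110
- track 1+track 4+track 8: duration 21, tempo budget 26, value 98
Best: 117 pts.

117 pts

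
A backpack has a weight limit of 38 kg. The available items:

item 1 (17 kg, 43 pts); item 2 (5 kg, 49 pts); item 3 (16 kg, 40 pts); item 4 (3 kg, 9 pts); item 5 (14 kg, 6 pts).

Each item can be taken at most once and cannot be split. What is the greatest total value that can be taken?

Check high-value combinations within 38 kg:
- item 1+item 2+item 3: weight 17+5+16=38, value 43+49+40=132
- item 2+item 3+item 4+item 5: weight 5+16+3+14=38, value 49+40+9+6=104
- item 1+item 2+item 4: weight 17+5+3=25, value 43+49+9=101
Best: 132 pts.

132 pts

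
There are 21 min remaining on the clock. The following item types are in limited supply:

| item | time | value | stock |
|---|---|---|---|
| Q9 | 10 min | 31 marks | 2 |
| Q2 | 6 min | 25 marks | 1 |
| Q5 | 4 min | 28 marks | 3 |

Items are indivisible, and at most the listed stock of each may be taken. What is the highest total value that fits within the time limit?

Best selections within time 21 and stock limits:
- 1×Q2 + 3×Q5: time 18, value 109
- 1×Q9 + 2×Q5: time 18, value 87
- 3×Q5: time 12, value 84
Best: 109 marks.

109 marks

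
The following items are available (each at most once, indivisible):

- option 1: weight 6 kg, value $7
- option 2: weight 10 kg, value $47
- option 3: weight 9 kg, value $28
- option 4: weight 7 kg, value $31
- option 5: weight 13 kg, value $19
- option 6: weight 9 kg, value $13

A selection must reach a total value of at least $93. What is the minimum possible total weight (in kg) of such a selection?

26

Subsets with value ≥ 93, sorted by total weight:
- option 2+option 3+option 4: weight 26, value 106
- option 2+option 4+option 5: weight 30, value 97
- option 1+option 2+option 3+option 4: weight 32, value 113
- option 1+option 2+option 4+option 6: weight 32, value 98
Minimum weight: 26 kg.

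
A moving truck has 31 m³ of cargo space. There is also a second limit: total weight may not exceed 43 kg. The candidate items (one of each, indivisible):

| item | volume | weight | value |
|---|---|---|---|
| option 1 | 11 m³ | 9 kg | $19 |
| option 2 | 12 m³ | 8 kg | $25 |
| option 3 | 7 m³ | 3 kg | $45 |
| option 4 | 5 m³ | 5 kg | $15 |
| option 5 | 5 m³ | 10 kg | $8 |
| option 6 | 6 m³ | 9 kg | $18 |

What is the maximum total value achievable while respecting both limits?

$103

Feasible sets respecting both limits:
- option 2+option 3+option 4+option 6: volume 30, weight 25, value 103
- option 1+option 3+option 4+option 6: volume 29, weight 26, value 97
- option 2+option 3+option 5+option 6: volume 30, weight 30, value 96
Best: $103.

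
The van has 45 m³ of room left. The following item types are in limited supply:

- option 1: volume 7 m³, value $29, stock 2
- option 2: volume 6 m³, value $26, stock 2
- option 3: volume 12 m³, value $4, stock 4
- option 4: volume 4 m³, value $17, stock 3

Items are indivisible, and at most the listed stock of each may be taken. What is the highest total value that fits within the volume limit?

$161

Best selections within volume 45 and stock limits:
- 2×option 1 + 2×option 2 + 3×option 4: volume 38, value 161
- 2×option 1 + 2×option 2 + 2×option 4: volume 34, value 144
- 2×option 1 + 1×option 2 + 1×option 3 + 3×option 4: volume 44, value 139
- 1×option 1 + 2×option 2 + 1×option 3 + 3×option 4: volume 43, value 136
Best: $161.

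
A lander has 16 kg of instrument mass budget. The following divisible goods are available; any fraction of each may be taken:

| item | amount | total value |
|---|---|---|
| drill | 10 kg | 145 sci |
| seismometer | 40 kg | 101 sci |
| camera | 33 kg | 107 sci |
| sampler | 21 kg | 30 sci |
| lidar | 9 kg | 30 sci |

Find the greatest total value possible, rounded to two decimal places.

Take in order of value per unit:
- drill (145/10 per unit): all 10 → value 145, running total 145.00
- lidar (30/9 per unit): 6 of 9 → value 6×30/9 = 20.0000, running total 165.00
Total 165.00.

165.00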